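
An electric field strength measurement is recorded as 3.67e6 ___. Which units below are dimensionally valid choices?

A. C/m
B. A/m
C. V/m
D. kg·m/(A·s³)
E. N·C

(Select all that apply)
C, D

electric field strength has SI base units: kg * m / (A * s^3)

Checking each option against kg * m / (A * s^3):
  A. C/m: ✗ does not match
  B. A/m: ✗ does not match
  C. V/m: ✓ matches
  D. kg·m/(A·s³): ✓ matches
  E. N·C: ✗ does not match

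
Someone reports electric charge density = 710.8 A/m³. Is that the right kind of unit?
No

electric charge density has SI base units: A * s / m^3
A/m³ does NOT reduce to A * s / m^3; a valid unit for electric charge density would be e.g. C/m³.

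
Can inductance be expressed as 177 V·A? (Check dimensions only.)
No

inductance has SI base units: kg * m^2 / (A^2 * s^2)
V·A does NOT reduce to kg * m^2 / (A^2 * s^2); a valid unit for inductance would be e.g. H.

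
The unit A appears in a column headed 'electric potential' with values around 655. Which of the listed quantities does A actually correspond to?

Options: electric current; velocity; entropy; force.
electric current

electric potential should have units dimensionally equivalent to kg * m^2 / (A * s^3) (e.g. V).
The given unit 'A' reduces to A. Of the listed options, that is the dimensionality of electric current.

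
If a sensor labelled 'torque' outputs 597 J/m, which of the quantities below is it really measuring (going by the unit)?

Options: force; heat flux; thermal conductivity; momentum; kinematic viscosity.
force

torque should have units dimensionally equivalent to kg * m^2 / s^2 (e.g. N·m).
The given unit 'J/m' reduces to kg * m / s^2. Of the listed options, that is the dimensionality of force.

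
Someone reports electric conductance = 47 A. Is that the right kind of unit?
No

electric conductance has SI base units: A^2 * s^3 / (kg * m^2)
A does NOT reduce to A^2 * s^3 / (kg * m^2); a valid unit for electric conductance would be e.g. S.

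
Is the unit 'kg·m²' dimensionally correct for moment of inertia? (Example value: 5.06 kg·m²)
Yes

moment of inertia has SI base units: kg * m^2
kg·m² reduces to the same SI base units, so it is a valid unit for moment of inertia.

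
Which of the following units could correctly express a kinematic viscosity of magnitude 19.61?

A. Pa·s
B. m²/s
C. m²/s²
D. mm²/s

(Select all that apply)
B, D

kinematic viscosity has SI base units: m^2 / s

Checking each option against m^2 / s:
  A. Pa·s: ✗ does not match
  B. m²/s: ✓ matches
  C. m²/s²: ✗ does not match
  D. mm²/s: ✓ matches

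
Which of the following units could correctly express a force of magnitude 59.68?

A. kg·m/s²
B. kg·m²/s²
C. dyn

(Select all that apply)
A, C

force has SI base units: kg * m / s^2

Checking each option against kg * m / s^2:
  A. kg·m/s²: ✓ matches
  B. kg·m²/s²: ✗ does not match
  C. dyn: ✓ matches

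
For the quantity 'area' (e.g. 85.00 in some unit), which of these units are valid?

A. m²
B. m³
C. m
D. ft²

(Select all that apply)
A, D

area has SI base units: m^2

Checking each option against m^2:
  A. m²: ✓ matches
  B. m³: ✗ does not match
  C. m: ✗ does not match
  D. ft²: ✓ matches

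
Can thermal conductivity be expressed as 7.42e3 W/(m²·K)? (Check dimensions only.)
No

thermal conductivity has SI base units: kg * m / (s^3 * K)
W/(m²·K) does NOT reduce to kg * m / (s^3 * K); a valid unit for thermal conductivity would be e.g. W/(m·K).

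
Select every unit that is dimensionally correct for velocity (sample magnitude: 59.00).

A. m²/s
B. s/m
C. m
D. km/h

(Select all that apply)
D

velocity has SI base units: m / s

Checking each option against m / s:
  A. m²/s: ✗ does not match
  B. s/m: ✗ does not match
  C. m: ✗ does not match
  D. km/h: ✓ matches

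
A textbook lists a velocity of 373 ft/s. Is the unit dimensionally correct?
Yes

velocity has SI base units: m / s
ft/s reduces to the same SI base units, so it is a valid unit for velocity.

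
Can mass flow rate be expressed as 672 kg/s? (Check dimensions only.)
Yes

mass flow rate has SI base units: kg / s
kg/s reduces to the same SI base units, so it is a valid unit for mass flow rate.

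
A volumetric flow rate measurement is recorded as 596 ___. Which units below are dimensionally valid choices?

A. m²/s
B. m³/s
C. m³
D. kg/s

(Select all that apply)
B

volumetric flow rate has SI base units: m^3 / s

Checking each option against m^3 / s:
  A. m²/s: ✗ does not match
  B. m³/s: ✓ matches
  C. m³: ✗ does not match
  D. kg/s: ✗ does not match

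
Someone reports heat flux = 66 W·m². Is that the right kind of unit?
No

heat flux has SI base units: kg / s^3
W·m² does NOT reduce to kg / s^3; a valid unit for heat flux would be e.g. W/m².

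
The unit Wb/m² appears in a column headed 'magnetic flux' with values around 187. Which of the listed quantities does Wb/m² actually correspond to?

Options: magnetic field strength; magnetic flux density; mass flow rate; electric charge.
magnetic flux density

magnetic flux should have units dimensionally equivalent to kg * m^2 / (A * s^2) (e.g. Wb).
The given unit 'Wb/m²' reduces to kg / (A * s^2). Of the listed options, that is the dimensionality of magnetic flux density.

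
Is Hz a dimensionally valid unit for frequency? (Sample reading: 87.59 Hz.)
Yes

frequency has SI base units: 1 / s
Hz reduces to the same SI base units, so it is a valid unit for frequency.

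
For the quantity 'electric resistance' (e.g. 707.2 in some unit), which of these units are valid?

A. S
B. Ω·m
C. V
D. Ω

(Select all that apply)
D

electric resistance has SI base units: kg * m^2 / (A^2 * s^3)

Checking each option against kg * m^2 / (A^2 * s^3):
  A. S: ✗ does not match
  B. Ω·m: ✗ does not match
  C. V: ✗ does not match
  D. Ω: ✓ matches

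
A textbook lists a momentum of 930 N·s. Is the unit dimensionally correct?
Yes

momentum has SI base units: kg * m / s
N·s reduces to the same SI base units, so it is a valid unit for momentum.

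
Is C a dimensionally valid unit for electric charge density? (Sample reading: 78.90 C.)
No

electric charge density has SI base units: A * s / m^3
C does NOT reduce to A * s / m^3; a valid unit for electric charge density would be e.g. C/m³.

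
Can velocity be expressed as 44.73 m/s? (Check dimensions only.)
Yes

velocity has SI base units: m / s
m/s reduces to the same SI base units, so it is a valid unit for velocity.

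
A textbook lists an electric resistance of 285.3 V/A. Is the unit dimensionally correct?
Yes

electric resistance has SI base units: kg * m^2 / (A^2 * s^3)
V/A reduces to the same SI base units, so it is a valid unit for electric resistance.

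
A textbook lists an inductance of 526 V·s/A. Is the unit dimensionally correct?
Yes

inductance has SI base units: kg * m^2 / (A^2 * s^2)
V·s/A reduces to the same SI base units, so it is a valid unit for inductance.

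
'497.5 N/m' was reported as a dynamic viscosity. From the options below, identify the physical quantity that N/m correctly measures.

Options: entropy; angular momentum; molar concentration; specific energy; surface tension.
surface tension

dynamic viscosity should have units dimensionally equivalent to kg / (m * s) (e.g. Pa·s).
The given unit 'N/m' reduces to kg / s^2. Of the listed options, that is the dimensionality of surface tension.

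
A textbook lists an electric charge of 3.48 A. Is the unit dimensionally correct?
No

electric charge has SI base units: A * s
A does NOT reduce to A * s; a valid unit for electric charge would be e.g. C.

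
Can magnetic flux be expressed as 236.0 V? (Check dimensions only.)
No

magnetic flux has SI base units: kg * m^2 / (A * s^2)
V does NOT reduce to kg * m^2 / (A * s^2); a valid unit for magnetic flux would be e.g. Wb.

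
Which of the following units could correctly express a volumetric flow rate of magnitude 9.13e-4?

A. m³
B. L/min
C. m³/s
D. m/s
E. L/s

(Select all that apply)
B, C, E

volumetric flow rate has SI base units: m^3 / s

Checking each option against m^3 / s:
  A. m³: ✗ does not match
  B. L/min: ✓ matches
  C. m³/s: ✓ matches
  D. m/s: ✗ does not match
  E. L/s: ✓ matches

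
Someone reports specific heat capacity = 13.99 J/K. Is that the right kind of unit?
No

specific heat capacity has SI base units: m^2 / (s^2 * K)
J/K does NOT reduce to m^2 / (s^2 * K); a valid unit for specific heat capacity would be e.g. J/(kg·K).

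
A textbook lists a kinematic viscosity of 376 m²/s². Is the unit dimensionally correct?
No

kinematic viscosity has SI base units: m^2 / s
m²/s² does NOT reduce to m^2 / s; a valid unit for kinematic viscosity would be e.g. m²/s.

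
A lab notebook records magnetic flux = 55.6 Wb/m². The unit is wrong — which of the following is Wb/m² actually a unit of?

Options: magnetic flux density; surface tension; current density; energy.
magnetic flux density

magnetic flux should have units dimensionally equivalent to kg * m^2 / (A * s^2) (e.g. Wb).
The given unit 'Wb/m²' reduces to kg / (A * s^2). Of the listed options, that is the dimensionality of magnetic flux density.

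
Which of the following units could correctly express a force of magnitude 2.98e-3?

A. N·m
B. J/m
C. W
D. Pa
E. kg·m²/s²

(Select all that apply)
B

force has SI base units: kg * m / s^2

Checking each option against kg * m / s^2:
  A. N·m: ✗ does not match
  B. J/m: ✓ matches
  C. W: ✗ does not match
  D. Pa: ✗ does not match
  E. kg·m²/s²: ✗ does not match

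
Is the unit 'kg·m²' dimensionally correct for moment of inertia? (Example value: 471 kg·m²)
Yes

moment of inertia has SI base units: kg * m^2
kg·m² reduces to the same SI base units, so it is a valid unit for moment of inertia.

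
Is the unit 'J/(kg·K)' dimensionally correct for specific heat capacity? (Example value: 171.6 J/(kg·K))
Yes

specific heat capacity has SI base units: m^2 / (s^2 * K)
J/(kg·K) reduces to the same SI base units, so it is a valid unit for specific heat capacity.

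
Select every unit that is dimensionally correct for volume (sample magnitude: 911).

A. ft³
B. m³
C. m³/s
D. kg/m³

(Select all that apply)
A, B

volume has SI base units: m^3

Checking each option against m^3:
  A. ft³: ✓ matches
  B. m³: ✓ matches
  C. m³/s: ✗ does not match
  D. kg/m³: ✗ does not match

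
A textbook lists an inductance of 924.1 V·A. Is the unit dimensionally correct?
No

inductance has SI base units: kg * m^2 / (A^2 * s^2)
V·A does NOT reduce to kg * m^2 / (A^2 * s^2); a valid unit for inductance would be e.g. H.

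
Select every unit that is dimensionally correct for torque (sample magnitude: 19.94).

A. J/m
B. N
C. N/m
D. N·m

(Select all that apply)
D

torque has SI base units: kg * m^2 / s^2

Checking each option against kg * m^2 / s^2:
  A. J/m: ✗ does not match
  B. N: ✗ does not match
  C. N/m: ✗ does not match
  D. N·m: ✓ matches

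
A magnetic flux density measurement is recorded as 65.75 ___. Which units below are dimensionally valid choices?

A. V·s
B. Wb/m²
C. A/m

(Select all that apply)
B

magnetic flux density has SI base units: kg / (A * s^2)

Checking each option against kg / (A * s^2):
  A. V·s: ✗ does not match
  B. Wb/m²: ✓ matches
  C. A/m: ✗ does not match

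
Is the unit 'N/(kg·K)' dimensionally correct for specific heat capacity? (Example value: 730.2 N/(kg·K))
No

specific heat capacity has SI base units: m^2 / (s^2 * K)
N/(kg·K) does NOT reduce to m^2 / (s^2 * K); a valid unit for specific heat capacity would be e.g. J/(kg·K).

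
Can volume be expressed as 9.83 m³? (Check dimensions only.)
Yes

volume has SI base units: m^3
m³ reduces to the same SI base units, so it is a valid unit for volume.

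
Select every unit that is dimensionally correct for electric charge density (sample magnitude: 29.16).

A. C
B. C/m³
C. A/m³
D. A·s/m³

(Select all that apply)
B, D

electric charge density has SI base units: A * s / m^3

Checking each option against A * s / m^3:
  A. C: ✗ does not match
  B. C/m³: ✓ matches
  C. A/m³: ✗ does not match
  D. A·s/m³: ✓ matches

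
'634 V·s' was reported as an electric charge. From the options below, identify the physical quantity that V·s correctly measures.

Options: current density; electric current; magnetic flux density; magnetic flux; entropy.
magnetic flux

electric charge should have units dimensionally equivalent to A * s (e.g. C).
The given unit 'V·s' reduces to kg * m^2 / (A * s^2). Of the listed options, that is the dimensionality of magnetic flux.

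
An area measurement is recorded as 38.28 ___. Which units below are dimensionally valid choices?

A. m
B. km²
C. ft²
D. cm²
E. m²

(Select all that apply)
B, C, D, E

area has SI base units: m^2

Checking each option against m^2:
  A. m: ✗ does not match
  B. km²: ✓ matches
  C. ft²: ✓ matches
  D. cm²: ✓ matches
  E. m²: ✓ matches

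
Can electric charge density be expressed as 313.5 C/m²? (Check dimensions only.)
No

electric charge density has SI base units: A * s / m^3
C/m² does NOT reduce to A * s / m^3; a valid unit for electric charge density would be e.g. C/m³.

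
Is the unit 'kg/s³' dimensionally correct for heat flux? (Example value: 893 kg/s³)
Yes

heat flux has SI base units: kg / s^3
kg/s³ reduces to the same SI base units, so it is a valid unit for heat flux.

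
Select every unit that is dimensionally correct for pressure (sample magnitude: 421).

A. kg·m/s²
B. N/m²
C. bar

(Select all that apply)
B, C

pressure has SI base units: kg / (m * s^2)

Checking each option against kg / (m * s^2):
  A. kg·m/s²: ✗ does not match
  B. N/m²: ✓ matches
  C. bar: ✓ matches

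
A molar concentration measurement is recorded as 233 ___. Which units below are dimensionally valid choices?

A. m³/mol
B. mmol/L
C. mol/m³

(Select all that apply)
B, C

molar concentration has SI base units: mol / m^3

Checking each option against mol / m^3:
  A. m³/mol: ✗ does not match
  B. mmol/L: ✓ matches
  C. mol/m³: ✓ matches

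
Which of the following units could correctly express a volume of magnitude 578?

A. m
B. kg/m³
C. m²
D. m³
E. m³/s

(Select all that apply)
D

volume has SI base units: m^3

Checking each option against m^3:
  A. m: ✗ does not match
  B. kg/m³: ✗ does not match
  C. m²: ✗ does not match
  D. m³: ✓ matches
  E. m³/s: ✗ does not match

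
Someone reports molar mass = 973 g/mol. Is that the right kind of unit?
Yes

molar mass has SI base units: kg / mol
g/mol reduces to the same SI base units, so it is a valid unit for molar mass.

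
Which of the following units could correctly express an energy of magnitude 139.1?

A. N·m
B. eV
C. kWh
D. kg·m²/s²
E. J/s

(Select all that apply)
A, B, C, D

energy has SI base units: kg * m^2 / s^2

Checking each option against kg * m^2 / s^2:
  A. N·m: ✓ matches
  B. eV: ✓ matches
  C. kWh: ✓ matches
  D. kg·m²/s²: ✓ matches
  E. J/s: ✗ does not match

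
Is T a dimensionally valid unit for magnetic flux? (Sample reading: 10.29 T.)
No

magnetic flux has SI base units: kg * m^2 / (A * s^2)
T does NOT reduce to kg * m^2 / (A * s^2); a valid unit for magnetic flux would be e.g. Wb.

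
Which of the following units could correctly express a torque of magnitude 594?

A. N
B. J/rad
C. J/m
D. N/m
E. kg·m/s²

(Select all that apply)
B

torque has SI base units: kg * m^2 / s^2

Checking each option against kg * m^2 / s^2:
  A. N: ✗ does not match
  B. J/rad: ✓ matches
  C. J/m: ✗ does not match
  D. N/m: ✗ does not match
  E. kg·m/s²: ✗ does not match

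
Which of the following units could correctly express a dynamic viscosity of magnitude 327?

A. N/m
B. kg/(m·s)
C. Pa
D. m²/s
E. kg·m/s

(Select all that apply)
B

dynamic viscosity has SI base units: kg / (m * s)

Checking each option against kg / (m * s):
  A. N/m: ✗ does not match
  B. kg/(m·s): ✓ matches
  C. Pa: ✗ does not match
  D. m²/s: ✗ does not match
  E. kg·m/s: ✗ does not match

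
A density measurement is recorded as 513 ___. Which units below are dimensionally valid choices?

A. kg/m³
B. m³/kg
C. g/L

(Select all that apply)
A, C

density has SI base units: kg / m^3

Checking each option against kg / m^3:
  A. kg/m³: ✓ matches
  B. m³/kg: ✗ does not match
  C. g/L: ✓ matches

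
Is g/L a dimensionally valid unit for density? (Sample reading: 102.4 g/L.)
Yes

density has SI base units: kg / m^3
g/L reduces to the same SI base units, so it is a valid unit for density.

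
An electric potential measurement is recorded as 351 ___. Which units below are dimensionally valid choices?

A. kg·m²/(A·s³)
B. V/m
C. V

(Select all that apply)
A, C

electric potential has SI base units: kg * m^2 / (A * s^3)

Checking each option against kg * m^2 / (A * s^3):
  A. kg·m²/(A·s³): ✓ matches
  B. V/m: ✗ does not match
  C. V: ✓ matches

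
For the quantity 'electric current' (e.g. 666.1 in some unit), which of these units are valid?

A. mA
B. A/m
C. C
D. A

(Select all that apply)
A, D

electric current has SI base units: A

Checking each option against A:
  A. mA: ✓ matches
  B. A/m: ✗ does not match
  C. C: ✗ does not match
  D. A: ✓ matches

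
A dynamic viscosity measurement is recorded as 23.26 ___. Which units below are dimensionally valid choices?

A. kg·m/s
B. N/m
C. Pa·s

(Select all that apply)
C

dynamic viscosity has SI base units: kg / (m * s)

Checking each option against kg / (m * s):
  A. kg·m/s: ✗ does not match
  B. N/m: ✗ does not match
  C. Pa·s: ✓ matches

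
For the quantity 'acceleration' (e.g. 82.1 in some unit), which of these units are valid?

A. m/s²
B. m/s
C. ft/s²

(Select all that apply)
A, C

acceleration has SI base units: m / s^2

Checking each option against m / s^2:
  A. m/s²: ✓ matches
  B. m/s: ✗ does not match
  C. ft/s²: ✓ matches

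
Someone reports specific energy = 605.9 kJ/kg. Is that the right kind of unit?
Yes

specific energy has SI base units: m^2 / s^2
kJ/kg reduces to the same SI base units, so it is a valid unit for specific energy.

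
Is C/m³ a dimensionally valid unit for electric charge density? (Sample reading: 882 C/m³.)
Yes

electric charge density has SI base units: A * s / m^3
C/m³ reduces to the same SI base units, so it is a valid unit for electric charge density.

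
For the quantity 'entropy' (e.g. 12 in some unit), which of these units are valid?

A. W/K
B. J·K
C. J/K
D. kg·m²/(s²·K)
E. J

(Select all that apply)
C, D

entropy has SI base units: kg * m^2 / (s^2 * K)

Checking each option against kg * m^2 / (s^2 * K):
  A. W/K: ✗ does not match
  B. J·K: ✗ does not match
  C. J/K: ✓ matches
  D. kg·m²/(s²·K): ✓ matches
  E. J: ✗ does not match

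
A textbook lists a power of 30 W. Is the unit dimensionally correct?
Yes

power has SI base units: kg * m^2 / s^3
W reduces to the same SI base units, so it is a valid unit for power.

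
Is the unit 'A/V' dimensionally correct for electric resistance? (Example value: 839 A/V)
No

electric resistance has SI base units: kg * m^2 / (A^2 * s^3)
A/V does NOT reduce to kg * m^2 / (A^2 * s^3); a valid unit for electric resistance would be e.g. Ω.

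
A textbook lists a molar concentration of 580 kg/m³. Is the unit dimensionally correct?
No

molar concentration has SI base units: mol / m^3
kg/m³ does NOT reduce to mol / m^3; a valid unit for molar concentration would be e.g. mol/m³.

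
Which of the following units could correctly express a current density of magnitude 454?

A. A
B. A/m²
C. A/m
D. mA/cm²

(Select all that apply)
B, D

current density has SI base units: A / m^2

Checking each option against A / m^2:
  A. A: ✗ does not match
  B. A/m²: ✓ matches
  C. A/m: ✗ does not match
  D. mA/cm²: ✓ matches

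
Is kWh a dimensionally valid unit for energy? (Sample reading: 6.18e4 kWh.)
Yes

energy has SI base units: kg * m^2 / s^2
kWh reduces to the same SI base units, so it is a valid unit for energy.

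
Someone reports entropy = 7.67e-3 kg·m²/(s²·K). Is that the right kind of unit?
Yes

entropy has SI base units: kg * m^2 / (s^2 * K)
kg·m²/(s²·K) reduces to the same SI base units, so it is a valid unit for entropy.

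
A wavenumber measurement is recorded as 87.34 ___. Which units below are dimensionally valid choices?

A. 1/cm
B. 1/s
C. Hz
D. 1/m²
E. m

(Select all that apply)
A

wavenumber has SI base units: 1 / m

Checking each option against 1 / m:
  A. 1/cm: ✓ matches
  B. 1/s: ✗ does not match
  C. Hz: ✗ does not match
  D. 1/m²: ✗ does not match
  E. m: ✗ does not match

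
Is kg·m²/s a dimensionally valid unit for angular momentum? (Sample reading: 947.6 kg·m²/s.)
Yes

angular momentum has SI base units: kg * m^2 / s
kg·m²/s reduces to the same SI base units, so it is a valid unit for angular momentum.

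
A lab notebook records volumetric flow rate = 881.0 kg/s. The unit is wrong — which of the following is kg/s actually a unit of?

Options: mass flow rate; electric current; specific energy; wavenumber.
mass flow rate

volumetric flow rate should have units dimensionally equivalent to m^3 / s (e.g. m³/s).
The given unit 'kg/s' reduces to kg / s. Of the listed options, that is the dimensionality of mass flow rate.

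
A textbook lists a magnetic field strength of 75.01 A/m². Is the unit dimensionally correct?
No

magnetic field strength has SI base units: A / m
A/m² does NOT reduce to A / m; a valid unit for magnetic field strength would be e.g. A/m.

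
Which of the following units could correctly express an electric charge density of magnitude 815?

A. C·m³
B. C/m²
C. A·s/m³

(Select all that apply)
C

electric charge density has SI base units: A * s / m^3

Checking each option against A * s / m^3:
  A. C·m³: ✗ does not match
  B. C/m²: ✗ does not match
  C. A·s/m³: ✓ matches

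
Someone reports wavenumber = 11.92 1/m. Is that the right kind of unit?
Yes

wavenumber has SI base units: 1 / m
1/m reduces to the same SI base units, so it is a valid unit for wavenumber.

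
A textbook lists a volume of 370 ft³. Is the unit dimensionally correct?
Yes

volume has SI base units: m^3
ft³ reduces to the same SI base units, so it is a valid unit for volume.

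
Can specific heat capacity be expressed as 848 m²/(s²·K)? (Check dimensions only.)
Yes

specific heat capacity has SI base units: m^2 / (s^2 * K)
m²/(s²·K) reduces to the same SI base units, so it is a valid unit for specific heat capacity.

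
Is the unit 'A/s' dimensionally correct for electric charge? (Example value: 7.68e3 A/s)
No

electric charge has SI base units: A * s
A/s does NOT reduce to A * s; a valid unit for electric charge would be e.g. C.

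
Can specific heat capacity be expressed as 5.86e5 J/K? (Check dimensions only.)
No

specific heat capacity has SI base units: m^2 / (s^2 * K)
J/K does NOT reduce to m^2 / (s^2 * K); a valid unit for specific heat capacity would be e.g. J/(kg·K).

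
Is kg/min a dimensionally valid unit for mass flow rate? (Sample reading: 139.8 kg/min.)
Yes

mass flow rate has SI base units: kg / s
kg/min reduces to the same SI base units, so it is a valid unit for mass flow rate.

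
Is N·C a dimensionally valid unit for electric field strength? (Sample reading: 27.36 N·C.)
No

electric field strength has SI base units: kg * m / (A * s^3)
N·C does NOT reduce to kg * m / (A * s^3); a valid unit for electric field strength would be e.g. V/m.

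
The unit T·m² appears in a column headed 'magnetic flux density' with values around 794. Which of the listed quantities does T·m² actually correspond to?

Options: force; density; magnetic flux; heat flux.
magnetic flux

magnetic flux density should have units dimensionally equivalent to kg / (A * s^2) (e.g. T).
The given unit 'T·m²' reduces to kg * m^2 / (A * s^2). Of the listed options, that is the dimensionality of magnetic flux.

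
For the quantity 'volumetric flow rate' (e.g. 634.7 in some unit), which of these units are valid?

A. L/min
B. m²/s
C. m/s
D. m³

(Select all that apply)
A

volumetric flow rate has SI base units: m^3 / s

Checking each option against m^3 / s:
  A. L/min: ✓ matches
  B. m²/s: ✗ does not match
  C. m/s: ✗ does not match
  D. m³: ✗ does not match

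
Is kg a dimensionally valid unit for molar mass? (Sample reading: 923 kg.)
No

molar mass has SI base units: kg / mol
kg does NOT reduce to kg / mol; a valid unit for molar mass would be e.g. kg/mol.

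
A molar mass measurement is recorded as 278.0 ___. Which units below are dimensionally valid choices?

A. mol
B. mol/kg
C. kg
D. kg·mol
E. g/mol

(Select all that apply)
E

molar mass has SI base units: kg / mol

Checking each option against kg / mol:
  A. mol: ✗ does not match
  B. mol/kg: ✗ does not match
  C. kg: ✗ does not match
  D. kg·mol: ✗ does not match
  E. g/mol: ✓ matches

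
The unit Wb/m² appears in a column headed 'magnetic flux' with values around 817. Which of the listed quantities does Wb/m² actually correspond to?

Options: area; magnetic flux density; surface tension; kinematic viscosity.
magnetic flux density

magnetic flux should have units dimensionally equivalent to kg * m^2 / (A * s^2) (e.g. Wb).
The given unit 'Wb/m²' reduces to kg / (A * s^2). Of the listed options, that is the dimensionality of magnetic flux density.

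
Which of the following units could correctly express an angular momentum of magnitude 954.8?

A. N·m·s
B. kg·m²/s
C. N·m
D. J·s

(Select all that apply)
A, B, D

angular momentum has SI base units: kg * m^2 / s

Checking each option against kg * m^2 / s:
  A. N·m·s: ✓ matches
  B. kg·m²/s: ✓ matches
  C. N·m: ✗ does not match
  D. J·s: ✓ matches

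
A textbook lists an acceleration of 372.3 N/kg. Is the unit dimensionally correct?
Yes

acceleration has SI base units: m / s^2
N/kg reduces to the same SI base units, so it is a valid unit for acceleration.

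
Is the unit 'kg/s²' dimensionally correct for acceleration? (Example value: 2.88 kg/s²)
No

acceleration has SI base units: m / s^2
kg/s² does NOT reduce to m / s^2; a valid unit for acceleration would be e.g. m/s².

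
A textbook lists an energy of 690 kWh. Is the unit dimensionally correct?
Yes

energy has SI base units: kg * m^2 / s^2
kWh reduces to the same SI base units, so it is a valid unit for energy.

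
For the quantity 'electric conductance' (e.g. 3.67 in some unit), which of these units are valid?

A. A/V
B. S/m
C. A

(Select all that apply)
A

electric conductance has SI base units: A^2 * s^3 / (kg * m^2)

Checking each option against A^2 * s^3 / (kg * m^2):
  A. A/V: ✓ matches
  B. S/m: ✗ does not match
  C. A: ✗ does not match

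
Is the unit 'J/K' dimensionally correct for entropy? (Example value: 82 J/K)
Yes

entropy has SI base units: kg * m^2 / (s^2 * K)
J/K reduces to the same SI base units, so it is a valid unit for entropy.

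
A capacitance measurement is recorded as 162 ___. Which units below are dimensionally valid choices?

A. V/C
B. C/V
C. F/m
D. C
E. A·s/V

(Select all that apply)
B, E

capacitance has SI base units: A^2 * s^4 / (kg * m^2)

Checking each option against A^2 * s^4 / (kg * m^2):
  A. V/C: ✗ does not match
  B. C/V: ✓ matches
  C. F/m: ✗ does not match
  D. C: ✗ does not match
  E. A·s/V: ✓ matches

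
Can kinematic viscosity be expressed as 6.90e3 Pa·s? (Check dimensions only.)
No

kinematic viscosity has SI base units: m^2 / s
Pa·s does NOT reduce to m^2 / s; a valid unit for kinematic viscosity would be e.g. m²/s.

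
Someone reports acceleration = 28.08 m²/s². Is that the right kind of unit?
No

acceleration has SI base units: m / s^2
m²/s² does NOT reduce to m / s^2; a valid unit for acceleration would be e.g. m/s².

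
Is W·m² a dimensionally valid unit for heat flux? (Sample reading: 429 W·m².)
No

heat flux has SI base units: kg / s^3
W·m² does NOT reduce to kg / s^3; a valid unit for heat flux would be e.g. W/m².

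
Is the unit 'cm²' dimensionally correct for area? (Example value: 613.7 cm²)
Yes

area has SI base units: m^2
cm² reduces to the same SI base units, so it is a valid unit for area.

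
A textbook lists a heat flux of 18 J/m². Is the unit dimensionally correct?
No

heat flux has SI base units: kg / s^3
J/m² does NOT reduce to kg / s^3; a valid unit for heat flux would be e.g. W/m².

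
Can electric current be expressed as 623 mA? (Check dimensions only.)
Yes

electric current has SI base units: A
mA reduces to the same SI base units, so it is a valid unit for electric current.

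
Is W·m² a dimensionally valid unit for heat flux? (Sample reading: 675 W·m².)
No

heat flux has SI base units: kg / s^3
W·m² does NOT reduce to kg / s^3; a valid unit for heat flux would be e.g. W/m².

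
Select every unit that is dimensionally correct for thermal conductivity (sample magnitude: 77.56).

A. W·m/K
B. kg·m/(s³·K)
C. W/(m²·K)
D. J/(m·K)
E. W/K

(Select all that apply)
B

thermal conductivity has SI base units: kg * m / (s^3 * K)

Checking each option against kg * m / (s^3 * K):
  A. W·m/K: ✗ does not match
  B. kg·m/(s³·K): ✓ matches
  C. W/(m²·K): ✗ does not match
  D. J/(m·K): ✗ does not match
  E. W/K: ✗ does not match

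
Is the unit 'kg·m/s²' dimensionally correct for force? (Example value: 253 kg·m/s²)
Yes

force has SI base units: kg * m / s^2
kg·m/s² reduces to the same SI base units, so it is a valid unit for force.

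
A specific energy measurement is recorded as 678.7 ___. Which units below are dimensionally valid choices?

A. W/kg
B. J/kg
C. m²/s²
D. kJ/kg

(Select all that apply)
B, C, D

specific energy has SI base units: m^2 / s^2

Checking each option against m^2 / s^2:
  A. W/kg: ✗ does not match
  B. J/kg: ✓ matches
  C. m²/s²: ✓ matches
  D. kJ/kg: ✓ matches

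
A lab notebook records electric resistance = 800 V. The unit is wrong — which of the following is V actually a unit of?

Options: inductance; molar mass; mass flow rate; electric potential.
electric potential

electric resistance should have units dimensionally equivalent to kg * m^2 / (A^2 * s^3) (e.g. Ω).
The given unit 'V' reduces to kg * m^2 / (A * s^3). Of the listed options, that is the dimensionality of electric potential.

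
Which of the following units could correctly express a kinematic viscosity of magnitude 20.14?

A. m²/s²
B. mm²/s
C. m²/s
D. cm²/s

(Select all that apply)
B, C, D

kinematic viscosity has SI base units: m^2 / s

Checking each option against m^2 / s:
  A. m²/s²: ✗ does not match
  B. mm²/s: ✓ matches
  C. m²/s: ✓ matches
  D. cm²/s: ✓ matches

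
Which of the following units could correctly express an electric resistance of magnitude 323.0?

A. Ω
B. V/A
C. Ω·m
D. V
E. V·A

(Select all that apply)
A, B

electric resistance has SI base units: kg * m^2 / (A^2 * s^3)

Checking each option against kg * m^2 / (A^2 * s^3):
  A. Ω: ✓ matches
  B. V/A: ✓ matches
  C. Ω·m: ✗ does not match
  D. V: ✗ does not match
  E. V·A: ✗ does not match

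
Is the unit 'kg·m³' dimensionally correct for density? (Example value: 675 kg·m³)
No

density has SI base units: kg / m^3
kg·m³ does NOT reduce to kg / m^3; a valid unit for density would be e.g. kg/m³.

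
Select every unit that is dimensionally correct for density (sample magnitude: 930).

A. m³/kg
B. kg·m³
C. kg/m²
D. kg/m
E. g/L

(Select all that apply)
E

density has SI base units: kg / m^3

Checking each option against kg / m^3:
  A. m³/kg: ✗ does not match
  B. kg·m³: ✗ does not match
  C. kg/m²: ✗ does not match
  D. kg/m: ✗ does not match
  E. g/L: ✓ matches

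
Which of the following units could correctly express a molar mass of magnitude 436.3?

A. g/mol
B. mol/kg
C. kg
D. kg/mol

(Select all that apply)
A, D

molar mass has SI base units: kg / mol

Checking each option against kg / mol:
  A. g/mol: ✓ matches
  B. mol/kg: ✗ does not match
  C. kg: ✗ does not match
  D. kg/mol: ✓ matches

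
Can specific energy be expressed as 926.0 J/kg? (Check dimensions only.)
Yes

specific energy has SI base units: m^2 / s^2
J/kg reduces to the same SI base units, so it is a valid unit for specific energy.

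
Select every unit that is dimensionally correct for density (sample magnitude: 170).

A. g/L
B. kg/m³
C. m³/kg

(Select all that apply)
A, B

density has SI base units: kg / m^3

Checking each option against kg / m^3:
  A. g/L: ✓ matches
  B. kg/m³: ✓ matches
  C. m³/kg: ✗ does not match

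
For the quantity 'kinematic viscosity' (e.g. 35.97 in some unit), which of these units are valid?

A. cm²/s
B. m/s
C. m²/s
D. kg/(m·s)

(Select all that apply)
A, C

kinematic viscosity has SI base units: m^2 / s

Checking each option against m^2 / s:
  A. cm²/s: ✓ matches
  B. m/s: ✗ does not match
  C. m²/s: ✓ matches
  D. kg/(m·s): ✗ does not match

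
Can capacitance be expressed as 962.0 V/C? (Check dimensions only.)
No

capacitance has SI base units: A^2 * s^4 / (kg * m^2)
V/C does NOT reduce to A^2 * s^4 / (kg * m^2); a valid unit for capacitance would be e.g. F.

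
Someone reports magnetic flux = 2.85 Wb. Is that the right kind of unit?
Yes

magnetic flux has SI base units: kg * m^2 / (A * s^2)
Wb reduces to the same SI base units, so it is a valid unit for magnetic flux.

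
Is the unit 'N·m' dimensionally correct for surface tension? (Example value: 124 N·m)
No

surface tension has SI base units: kg / s^2
N·m does NOT reduce to kg / s^2; a valid unit for surface tension would be e.g. N/m.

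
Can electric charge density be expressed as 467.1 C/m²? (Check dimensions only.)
No

electric charge density has SI base units: A * s / m^3
C/m² does NOT reduce to A * s / m^3; a valid unit for electric charge density would be e.g. C/m³.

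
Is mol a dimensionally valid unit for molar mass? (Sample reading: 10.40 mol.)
No

molar mass has SI base units: kg / mol
mol does NOT reduce to kg / mol; a valid unit for molar mass would be e.g. kg/mol.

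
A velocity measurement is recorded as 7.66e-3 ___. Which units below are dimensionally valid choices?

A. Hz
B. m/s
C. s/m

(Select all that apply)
B

velocity has SI base units: m / s

Checking each option against m / s:
  A. Hz: ✗ does not match
  B. m/s: ✓ matches
  C. s/m: ✗ does not match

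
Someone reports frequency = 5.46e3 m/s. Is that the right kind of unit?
No

frequency has SI base units: 1 / s
m/s does NOT reduce to 1 / s; a valid unit for frequency would be e.g. Hz.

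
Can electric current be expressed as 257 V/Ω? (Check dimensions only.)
Yes

electric current has SI base units: A
V/Ω reduces to the same SI base units, so it is a valid unit for electric current.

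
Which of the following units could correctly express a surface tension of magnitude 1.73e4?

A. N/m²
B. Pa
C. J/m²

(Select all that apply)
C

surface tension has SI base units: kg / s^2

Checking each option against kg / s^2:
  A. N/m²: ✗ does not match
  B. Pa: ✗ does not match
  C. J/m²: ✓ matches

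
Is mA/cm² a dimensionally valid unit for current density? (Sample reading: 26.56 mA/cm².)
Yes

current density has SI base units: A / m^2
mA/cm² reduces to the same SI base units, so it is a valid unit for current density.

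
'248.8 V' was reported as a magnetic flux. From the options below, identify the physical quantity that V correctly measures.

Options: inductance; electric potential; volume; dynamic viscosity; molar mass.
electric potential

magnetic flux should have units dimensionally equivalent to kg * m^2 / (A * s^2) (e.g. Wb).
The given unit 'V' reduces to kg * m^2 / (A * s^3). Of the listed options, that is the dimensionality of electric potential.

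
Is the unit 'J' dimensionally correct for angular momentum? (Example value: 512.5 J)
No

angular momentum has SI base units: kg * m^2 / s
J does NOT reduce to kg * m^2 / s; a valid unit for angular momentum would be e.g. kg·m²/s.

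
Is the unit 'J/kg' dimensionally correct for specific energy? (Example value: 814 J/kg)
Yes

specific energy has SI base units: m^2 / s^2
J/kg reduces to the same SI base units, so it is a valid unit for specific energy.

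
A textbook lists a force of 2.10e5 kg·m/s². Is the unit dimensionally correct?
Yes

force has SI base units: kg * m / s^2
kg·m/s² reduces to the same SI base units, so it is a valid unit for force.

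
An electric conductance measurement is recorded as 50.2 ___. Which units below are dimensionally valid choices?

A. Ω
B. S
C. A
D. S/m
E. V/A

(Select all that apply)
B

electric conductance has SI base units: A^2 * s^3 / (kg * m^2)

Checking each option against A^2 * s^3 / (kg * m^2):
  A. Ω: ✗ does not match
  B. S: ✓ matches
  C. A: ✗ does not match
  D. S/m: ✗ does not match
  E. V/A: ✗ does not match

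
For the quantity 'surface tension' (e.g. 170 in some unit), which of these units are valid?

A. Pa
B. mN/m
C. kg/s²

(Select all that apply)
B, C

surface tension has SI base units: kg / s^2

Checking each option against kg / s^2:
  A. Pa: ✗ does not match
  B. mN/m: ✓ matches
  C. kg/s²: ✓ matches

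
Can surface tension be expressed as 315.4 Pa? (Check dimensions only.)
No

surface tension has SI base units: kg / s^2
Pa does NOT reduce to kg / s^2; a valid unit for surface tension would be e.g. N/m.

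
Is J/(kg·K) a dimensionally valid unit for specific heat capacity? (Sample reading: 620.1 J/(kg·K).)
Yes

specific heat capacity has SI base units: m^2 / (s^2 * K)
J/(kg·K) reduces to the same SI base units, so it is a valid unit for specific heat capacity.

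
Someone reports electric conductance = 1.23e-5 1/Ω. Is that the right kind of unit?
Yes

electric conductance has SI base units: A^2 * s^3 / (kg * m^2)
1/Ω reduces to the same SI base units, so it is a valid unit for electric conductance.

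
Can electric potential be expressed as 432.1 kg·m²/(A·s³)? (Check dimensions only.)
Yes

electric potential has SI base units: kg * m^2 / (A * s^3)
kg·m²/(A·s³) reduces to the same SI base units, so it is a valid unit for electric potential.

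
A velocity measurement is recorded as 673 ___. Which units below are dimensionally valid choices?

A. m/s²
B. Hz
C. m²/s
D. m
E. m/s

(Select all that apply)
E

velocity has SI base units: m / s

Checking each option against m / s:
  A. m/s²: ✗ does not match
  B. Hz: ✗ does not match
  C. m²/s: ✗ does not match
  D. m: ✗ does not match
  E. m/s: ✓ matches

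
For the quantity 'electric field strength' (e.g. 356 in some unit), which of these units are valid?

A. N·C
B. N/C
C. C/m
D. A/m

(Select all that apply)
B

electric field strength has SI base units: kg * m / (A * s^3)

Checking each option against kg * m / (A * s^3):
  A. N·C: ✗ does not match
  B. N/C: ✓ matches
  C. C/m: ✗ does not match
  D. A/m: ✗ does not match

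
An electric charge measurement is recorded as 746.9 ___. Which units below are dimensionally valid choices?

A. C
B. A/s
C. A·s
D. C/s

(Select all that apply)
A, C

electric charge has SI base units: A * s

Checking each option against A * s:
  A. C: ✓ matches
  B. A/s: ✗ does not match
  C. A·s: ✓ matches
  D. C/s: ✗ does not match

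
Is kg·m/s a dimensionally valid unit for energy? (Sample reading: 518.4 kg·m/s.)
No

energy has SI base units: kg * m^2 / s^2
kg·m/s does NOT reduce to kg * m^2 / s^2; a valid unit for energy would be e.g. J.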